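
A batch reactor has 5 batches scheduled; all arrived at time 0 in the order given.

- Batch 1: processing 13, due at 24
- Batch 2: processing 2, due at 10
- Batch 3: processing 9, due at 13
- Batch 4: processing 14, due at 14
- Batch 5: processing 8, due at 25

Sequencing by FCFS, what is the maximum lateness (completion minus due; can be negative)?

24

FIFO (arrival order): Batch 1 Batch 2 Batch 3 Batch 4 Batch 5.
Batch 1: 0→13, due 24, lateness -11
Batch 2: 13→15, due 10, lateness 5
Batch 3: 15→24, due 13, lateness 11
Batch 4: 24→38, due 14, lateness 24
Batch 5: 38→46, due 25, lateness 21
Maximum = 24.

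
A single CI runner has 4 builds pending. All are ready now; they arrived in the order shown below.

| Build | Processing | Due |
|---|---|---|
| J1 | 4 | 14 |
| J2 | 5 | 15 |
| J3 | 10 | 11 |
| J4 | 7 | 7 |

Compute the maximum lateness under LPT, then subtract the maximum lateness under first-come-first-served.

-7

LPT (decreasing processing time): J3 J4 J2 J1.
J3: 0→10, due 11, lateness -1
J4: 10→17, due 7, lateness 10
J2: 17→22, due 15, lateness 7
J1: 22→26, due 14, lateness 12
Maximum = 12.
FIFO (arrival order): J1 J2 J3 J4.
J1: 0→4, due 14, lateness -10
J2: 4→9, due 15, lateness -6
J3: 9→19, due 11, lateness 8
J4: 19→26, due 7, lateness 19
Maximum = 19.
Difference = 12 − 19 = -7.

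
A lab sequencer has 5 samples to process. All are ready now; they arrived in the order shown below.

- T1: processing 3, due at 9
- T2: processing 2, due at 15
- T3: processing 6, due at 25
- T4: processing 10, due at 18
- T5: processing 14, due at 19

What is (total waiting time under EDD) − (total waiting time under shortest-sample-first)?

EDD (increasing due date): T1 T2 T4 T5 T3.
T1: waits 0, runs 0→3
T2: waits 3, runs 3→5
T4: waits 5, runs 5→15
T5: waits 15, runs 15→29
T3: waits 29, runs 29→35
Sum = 0+3+5+15+29 = 52.
SPT (increasing processing time): T2 T1 T3 T4 T5.
T2: waits 0, runs 0→2
T1: waits 2, runs 2→5
T3: waits 5, runs 5→11
T4: waits 11, runs 11→21
T5: waits 21, runs 21→35
Sum = 0+2+5+11+21 = 39.
Difference = 52 − 39 = 13.

13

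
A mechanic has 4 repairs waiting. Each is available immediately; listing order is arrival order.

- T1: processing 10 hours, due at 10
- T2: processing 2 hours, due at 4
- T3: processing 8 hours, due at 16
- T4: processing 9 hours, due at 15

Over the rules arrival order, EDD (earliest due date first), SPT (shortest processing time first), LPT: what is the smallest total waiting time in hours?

FIFO (arrival order): T1 T2 T3 T4.
T1: waits 0, runs 0→10
T2: waits 10, runs 10→12
T3: waits 12, runs 12→20
T4: waits 20, runs 20→29
Sum = 0+10+12+20 = 42.
EDD (increasing due date): T2 T1 T4 T3.
T2: waits 0, runs 0→2
T1: waits 2, runs 2→12
T4: waits 12, runs 12→21
T3: waits 21, runs 21→29
Sum = 0+2+12+21 = 35.
SPT (increasing processing time): T2 T3 T4 T1.
T2: waits 0, runs 0→2
T3: waits 2, runs 2→10
T4: waits 10, runs 10→19
T1: waits 19, runs 19→29
Sum = 0+2+10+19 = 31.
LPT (decreasing processing time): T1 T4 T3 T2.
T1: waits 0, runs 0→10
T4: waits 10, runs 10→19
T3: waits 19, runs 19→27
T2: waits 27, runs 27→29
Sum = 0+10+19+27 = 56.
FIFO 42, EDD 35, SPT 31, LPT 56 → minimum 31.

31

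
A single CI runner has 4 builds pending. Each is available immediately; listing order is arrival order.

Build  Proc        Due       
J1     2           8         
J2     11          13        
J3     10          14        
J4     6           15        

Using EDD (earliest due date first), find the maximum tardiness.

14

EDD (increasing due date): J1 J2 J3 J4.
J1: 0→2, due 8, tardiness 0
J2: 2→13, due 13, tardiness 0
J3: 13→23, due 14, tardiness 9
J4: 23→29, due 15, tardiness 14
Maximum = 14.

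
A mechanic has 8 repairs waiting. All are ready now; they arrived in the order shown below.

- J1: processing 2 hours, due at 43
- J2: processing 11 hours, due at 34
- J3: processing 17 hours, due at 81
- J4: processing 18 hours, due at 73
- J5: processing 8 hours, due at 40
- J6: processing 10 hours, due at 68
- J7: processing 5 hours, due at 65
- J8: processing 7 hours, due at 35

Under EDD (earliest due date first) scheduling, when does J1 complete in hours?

28

EDD (increasing due date): J2 J8 J5 J1 J7 J6 J4 J3.
J2: 0→11
J8: 11→18
J5: 18→26
J1: 26→28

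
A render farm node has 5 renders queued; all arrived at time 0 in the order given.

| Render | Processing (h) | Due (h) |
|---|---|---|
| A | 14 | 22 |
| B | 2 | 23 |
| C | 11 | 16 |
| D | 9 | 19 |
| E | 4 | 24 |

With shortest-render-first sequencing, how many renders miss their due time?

SPT (increasing processing time): B E D C A.
B: 0→2, due 23, tardiness 0
E: 2→6, due 24, tardiness 0
D: 6→15, due 19, tardiness 0
C: 15→26, due 16, tardiness 10
A: 26→40, due 22, tardiness 18
Late renders: 2.

2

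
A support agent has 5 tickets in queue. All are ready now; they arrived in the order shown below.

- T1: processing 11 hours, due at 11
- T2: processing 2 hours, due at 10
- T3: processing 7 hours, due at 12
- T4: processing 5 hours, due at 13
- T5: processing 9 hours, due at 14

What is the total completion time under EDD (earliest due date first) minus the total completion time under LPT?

EDD (increasing due date): T2 T1 T3 T4 T5.
T2: 0→2
T1: 2→13
T3: 13→20
T4: 20→25
T5: 25→34
Sum = 2+13+20+25+34 = 94.
LPT (decreasing processing time): T1 T5 T3 T4 T2.
T1: 0→11
T5: 11→20
T3: 20→27
T4: 27→32
T2: 32→34
Sum = 11+20+27+32+34 = 124.
Difference = 94 − 124 = -30.

-30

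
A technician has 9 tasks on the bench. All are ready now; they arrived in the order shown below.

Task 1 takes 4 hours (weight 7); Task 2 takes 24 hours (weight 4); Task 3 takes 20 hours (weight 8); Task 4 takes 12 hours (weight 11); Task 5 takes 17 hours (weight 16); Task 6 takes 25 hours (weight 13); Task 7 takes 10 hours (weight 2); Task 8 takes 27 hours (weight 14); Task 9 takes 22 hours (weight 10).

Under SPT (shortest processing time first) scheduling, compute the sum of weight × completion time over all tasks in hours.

SPT (increasing processing time): Task 1 Task 7 Task 4 Task 5 Task 3 Task 9 Task 2 Task 6 Task 8.
Task 1: finishes 4, weight 7, w·C = 28
Task 7: finishes 14, weight 2, w·C = 28
Task 4: finishes 26, weight 11, w·C = 286
Task 5: finishes 43, weight 16, w·C = 688
Task 3: finishes 63, weight 8, w·C = 504
Task 9: finishes 85, weight 10, w·C = 850
Task 2: finishes 109, weight 4, w·C = 436
Task 6: finishes 134, weight 13, w·C = 1742
Task 8: finishes 161, weight 14, w·C = 2254
Sum = 28+28+286+688+504+850+436+1742+2254 = 6816.

6816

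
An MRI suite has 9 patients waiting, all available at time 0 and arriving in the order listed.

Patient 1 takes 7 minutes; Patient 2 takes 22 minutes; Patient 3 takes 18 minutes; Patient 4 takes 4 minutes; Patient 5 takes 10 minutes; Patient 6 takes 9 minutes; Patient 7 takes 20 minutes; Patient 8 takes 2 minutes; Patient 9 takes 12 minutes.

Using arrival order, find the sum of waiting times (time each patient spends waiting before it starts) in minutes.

FIFO (arrival order): Patient 1 Patient 2 Patient 3 Patient 4 Patient 5 Patient 6 Patient 7 Patient 8 Patient 9.
Patient 1: waits 0, runs 0→7
Patient 2: waits 7, runs 7→29
Patient 3: waits 29, runs 29→47
Patient 4: waits 47, runs 47→51
Patient 5: waits 51, runs 51→61
Patient 6: waits 61, runs 61→70
Patient 7: waits 70, runs 70→90
Patient 8: waits 90, runs 90→92
Patient 9: waits 92, runs 92→104
Sum = 0+7+29+47+51+61+70+90+92 = 447.

447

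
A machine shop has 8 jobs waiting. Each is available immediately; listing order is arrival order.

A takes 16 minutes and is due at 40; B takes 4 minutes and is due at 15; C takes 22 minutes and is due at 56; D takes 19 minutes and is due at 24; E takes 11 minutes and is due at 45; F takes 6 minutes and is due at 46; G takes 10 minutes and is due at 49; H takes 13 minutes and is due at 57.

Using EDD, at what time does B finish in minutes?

EDD (increasing due date): B D A E F G C H.
B: 0→4

4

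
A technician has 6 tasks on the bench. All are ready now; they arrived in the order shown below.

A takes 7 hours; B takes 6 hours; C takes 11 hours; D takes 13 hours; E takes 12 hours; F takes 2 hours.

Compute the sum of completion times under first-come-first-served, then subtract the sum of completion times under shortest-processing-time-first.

FIFO (arrival order): A B C D E F.
A: 0→7
B: 7→13
C: 13→24
D: 24→37
E: 37→49
F: 49→51
Sum = 7+13+24+37+49+51 = 181.
SPT (increasing processing time): F B A C E D.
F: 0→2
B: 2→8
A: 8→15
C: 15→26
E: 26→38
D: 38→51
Sum = 2+8+15+26+38+51 = 140.
Difference = 181 − 140 = 41.

41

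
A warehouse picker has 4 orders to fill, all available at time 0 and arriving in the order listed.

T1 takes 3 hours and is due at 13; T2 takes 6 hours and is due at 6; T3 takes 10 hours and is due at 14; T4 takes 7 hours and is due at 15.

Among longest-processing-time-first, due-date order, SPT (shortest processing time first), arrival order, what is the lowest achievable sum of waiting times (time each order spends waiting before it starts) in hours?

LPT (decreasing processing time): T3 T4 T2 T1.
T3: waits 0, runs 0→10
T4: waits 10, runs 10→17
T2: waits 17, runs 17→23
T1: waits 23, runs 23→26
Sum = 0+10+17+23 = 50.
EDD (increasing due date): T2 T1 T3 T4.
T2: waits 0, runs 0→6
T1: waits 6, runs 6→9
T3: waits 9, runs 9→19
T4: waits 19, runs 19→26
Sum = 0+6+9+19 = 34.
SPT (increasing processing time): T1 T2 T4 T3.
T1: waits 0, runs 0→3
T2: waits 3, runs 3→9
T4: waits 9, runs 9→16
T3: waits 16, runs 16→26
Sum = 0+3+9+16 = 28.
FIFO (arrival order): T1 T2 T3 T4.
T1: waits 0, runs 0→3
T2: waits 3, runs 3→9
T3: waits 9, runs 9→19
T4: waits 19, runs 19→26
Sum = 0+3+9+19 = 31.
LPT 50, EDD 34, SPT 28, FIFO 31 → minimum 28.

28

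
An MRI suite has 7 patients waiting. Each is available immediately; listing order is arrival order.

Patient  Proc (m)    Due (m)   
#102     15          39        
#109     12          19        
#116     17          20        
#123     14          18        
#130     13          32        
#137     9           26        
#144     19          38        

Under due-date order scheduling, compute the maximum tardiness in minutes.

60

EDD (increasing due date): #123 #109 #116 #137 #130 #144 #102.
#123: 0→14, due 18, tardiness 0
#109: 14→26, due 19, tardiness 7
#116: 26→43, due 20, tardiness 23
#137: 43→52, due 26, tardiness 26
#130: 52→65, due 32, tardiness 33
#144: 65→84, due 38, tardiness 46
#102: 84→99, due 39, tardiness 60
Maximum = 60.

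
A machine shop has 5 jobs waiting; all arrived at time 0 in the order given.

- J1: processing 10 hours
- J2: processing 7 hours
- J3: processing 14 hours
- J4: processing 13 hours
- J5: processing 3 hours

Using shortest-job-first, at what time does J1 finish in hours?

20

SPT (increasing processing time): J5 J2 J1 J4 J3.
J5: 0→3
J2: 3→10
J1: 10→20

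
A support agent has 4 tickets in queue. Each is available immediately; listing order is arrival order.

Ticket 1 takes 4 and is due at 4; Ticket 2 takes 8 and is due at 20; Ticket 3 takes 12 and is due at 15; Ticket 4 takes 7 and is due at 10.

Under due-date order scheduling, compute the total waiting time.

EDD (increasing due date): Ticket 1 Ticket 4 Ticket 3 Ticket 2.
Ticket 1: waits 0, runs 0→4
Ticket 4: waits 4, runs 4→11
Ticket 3: waits 11, runs 11→23
Ticket 2: waits 23, runs 23→31
Sum = 0+4+11+23 = 38.

38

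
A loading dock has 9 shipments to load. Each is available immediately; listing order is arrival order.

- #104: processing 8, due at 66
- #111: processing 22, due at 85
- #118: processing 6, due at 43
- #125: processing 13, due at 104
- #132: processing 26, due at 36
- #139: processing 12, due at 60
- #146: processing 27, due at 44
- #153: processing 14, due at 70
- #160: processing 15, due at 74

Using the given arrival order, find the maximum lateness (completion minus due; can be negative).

FIFO (arrival order): #104 #111 #118 #125 #132 #139 #146 #153 #160.
#104: 0→8, due 66, lateness -58
#111: 8→30, due 85, lateness -55
#118: 30→36, due 43, lateness -7
#125: 36→49, due 104, lateness -55
#132: 49→75, due 36, lateness 39
#139: 75→87, due 60, lateness 27
#146: 87→114, due 44, lateness 70
#153: 114→128, due 70, lateness 58
#160: 128→143, due 74, lateness 69
Maximum = 70.

70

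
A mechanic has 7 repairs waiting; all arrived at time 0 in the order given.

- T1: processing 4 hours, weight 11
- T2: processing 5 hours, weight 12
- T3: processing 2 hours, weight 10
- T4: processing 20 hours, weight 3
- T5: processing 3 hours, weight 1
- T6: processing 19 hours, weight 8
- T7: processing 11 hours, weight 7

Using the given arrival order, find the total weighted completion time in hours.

FIFO (arrival order): T1 T2 T3 T4 T5 T6 T7.
T1: finishes 4, weight 11, w·C = 44
T2: finishes 9, weight 12, w·C = 108
T3: finishes 11, weight 10, w·C = 110
T4: finishes 31, weight 3, w·C = 93
T5: finishes 34, weight 1, w·C = 34
T6: finishes 53, weight 8, w·C = 424
T7: finishes 64, weight 7, w·C = 448
Sum = 44+108+110+93+34+424+448 = 1261.

1261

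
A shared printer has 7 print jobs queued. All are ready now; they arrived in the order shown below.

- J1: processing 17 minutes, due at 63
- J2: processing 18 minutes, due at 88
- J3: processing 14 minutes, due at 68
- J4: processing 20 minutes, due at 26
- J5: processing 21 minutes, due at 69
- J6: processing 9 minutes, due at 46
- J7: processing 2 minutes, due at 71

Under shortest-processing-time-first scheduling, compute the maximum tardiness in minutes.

54

SPT (increasing processing time): J7 J6 J3 J1 J2 J4 J5.
J7: 0→2, due 71, tardiness 0
J6: 2→11, due 46, tardiness 0
J3: 11→25, due 68, tardiness 0
J1: 25→42, due 63, tardiness 0
J2: 42→60, due 88, tardiness 0
J4: 60→80, due 26, tardiness 54
J5: 80→101, due 69, tardiness 32
Maximum = 54.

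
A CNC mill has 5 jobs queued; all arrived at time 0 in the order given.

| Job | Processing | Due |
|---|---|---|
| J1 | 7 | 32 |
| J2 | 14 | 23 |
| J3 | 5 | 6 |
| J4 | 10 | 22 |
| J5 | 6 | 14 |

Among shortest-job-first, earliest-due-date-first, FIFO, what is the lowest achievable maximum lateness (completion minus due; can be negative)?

12

SPT (increasing processing time): J3 J5 J1 J4 J2.
J3: 0→5, due 6, lateness -1
J5: 5→11, due 14, lateness -3
J1: 11→18, due 32, lateness -14
J4: 18→28, due 22, lateness 6
J2: 28→42, due 23, lateness 19
Maximum = 19.
EDD (increasing due date): J3 J5 J4 J2 J1.
J3: 0→5, due 6, lateness -1
J5: 5→11, due 14, lateness -3
J4: 11→21, due 22, lateness -1
J2: 21→35, due 23, lateness 12
J1: 35→42, due 32, lateness 10
Maximum = 12.
FIFO (arrival order): J1 J2 J3 J4 J5.
J1: 0→7, due 32, lateness -25
J2: 7→21, due 23, lateness -2
J3: 21→26, due 6, lateness 20
J4: 26→36, due 22, lateness 14
J5: 36→42, due 14, lateness 28
Maximum = 28.
SPT 19, EDD 12, FIFO 28 → minimum 12.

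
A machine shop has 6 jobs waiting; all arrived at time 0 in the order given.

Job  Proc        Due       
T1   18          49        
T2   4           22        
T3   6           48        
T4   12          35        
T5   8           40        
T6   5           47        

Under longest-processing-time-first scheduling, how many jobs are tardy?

2

LPT (decreasing processing time): T1 T4 T5 T3 T6 T2.
T1: 0→18, due 49, tardiness 0
T4: 18→30, due 35, tardiness 0
T5: 30→38, due 40, tardiness 0
T3: 38→44, due 48, tardiness 0
T6: 44→49, due 47, tardiness 2
T2: 49→53, due 22, tardiness 31
Late jobs: 2.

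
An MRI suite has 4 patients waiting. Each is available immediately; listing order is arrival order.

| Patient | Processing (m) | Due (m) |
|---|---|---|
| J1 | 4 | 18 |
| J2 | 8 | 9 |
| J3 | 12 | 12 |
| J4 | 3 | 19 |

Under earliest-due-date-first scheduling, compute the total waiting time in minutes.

52

EDD (increasing due date): J2 J3 J1 J4.
J2: waits 0, runs 0→8
J3: waits 8, runs 8→20
J1: waits 20, runs 20→24
J4: waits 24, runs 24→27
Sum = 0+8+20+24 = 52.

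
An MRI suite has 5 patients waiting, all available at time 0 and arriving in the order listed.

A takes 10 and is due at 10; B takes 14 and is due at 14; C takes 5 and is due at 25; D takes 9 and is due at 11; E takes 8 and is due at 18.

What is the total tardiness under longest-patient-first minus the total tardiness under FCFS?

LPT (decreasing processing time): B A D E C.
B: 0→14, due 14, tardiness 0
A: 14→24, due 10, tardiness 14
D: 24→33, due 11, tardiness 22
E: 33→41, due 18, tardiness 23
C: 41→46, due 25, tardiness 21
Sum = 0+14+22+23+21 = 80.
FIFO (arrival order): A B C D E.
A: 0→10, due 10, tardiness 0
B: 10→24, due 14, tardiness 10
C: 24→29, due 25, tardiness 4
D: 29→38, due 11, tardiness 27
E: 38→46, due 18, tardiness 28
Sum = 0+10+4+27+28 = 69.
Difference = 80 − 69 = 11.

11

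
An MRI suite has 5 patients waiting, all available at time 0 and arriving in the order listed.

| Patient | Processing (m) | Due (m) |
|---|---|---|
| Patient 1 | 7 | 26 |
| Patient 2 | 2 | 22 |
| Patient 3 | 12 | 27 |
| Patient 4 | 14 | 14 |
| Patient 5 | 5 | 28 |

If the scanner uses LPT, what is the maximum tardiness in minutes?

18

LPT (decreasing processing time): Patient 4 Patient 3 Patient 1 Patient 5 Patient 2.
Patient 4: 0→14, due 14, tardiness 0
Patient 3: 14→26, due 27, tardiness 0
Patient 1: 26→33, due 26, tardiness 7
Patient 5: 33→38, due 28, tardiness 10
Patient 2: 38→40, due 22, tardiness 18
Maximum = 18.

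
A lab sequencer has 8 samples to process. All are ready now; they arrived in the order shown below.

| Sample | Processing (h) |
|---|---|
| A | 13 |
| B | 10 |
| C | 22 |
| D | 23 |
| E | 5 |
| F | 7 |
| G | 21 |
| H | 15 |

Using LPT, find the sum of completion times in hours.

LPT (decreasing processing time): D C G H A B F E.
D: 0→23
C: 23→45
G: 45→66
H: 66→81
A: 81→94
B: 94→104
F: 104→111
E: 111→116
Sum = 23+45+66+81+94+104+111+116 = 640.

640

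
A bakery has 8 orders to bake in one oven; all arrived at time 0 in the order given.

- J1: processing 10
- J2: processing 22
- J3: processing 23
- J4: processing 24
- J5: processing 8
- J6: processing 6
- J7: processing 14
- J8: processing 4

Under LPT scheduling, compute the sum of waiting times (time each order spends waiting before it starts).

524

LPT (decreasing processing time): J4 J3 J2 J7 J1 J5 J6 J8.
J4: waits 0, runs 0→24
J3: waits 24, runs 24→47
J2: waits 47, runs 47→69
J7: waits 69, runs 69→83
J1: waits 83, runs 83→93
J5: waits 93, runs 93→101
J6: waits 101, runs 101→107
J8: waits 107, runs 107→111
Sum = 0+24+47+69+83+93+101+107 = 524.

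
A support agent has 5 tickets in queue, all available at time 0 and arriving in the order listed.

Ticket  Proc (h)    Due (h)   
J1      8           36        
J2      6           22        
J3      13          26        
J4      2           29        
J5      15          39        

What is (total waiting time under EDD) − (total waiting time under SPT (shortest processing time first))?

EDD (increasing due date): J2 J3 J4 J1 J5.
J2: waits 0, runs 0→6
J3: waits 6, runs 6→19
J4: waits 19, runs 19→21
J1: waits 21, runs 21→29
J5: waits 29, runs 29→44
Sum = 0+6+19+21+29 = 75.
SPT (increasing processing time): J4 J2 J1 J3 J5.
J4: waits 0, runs 0→2
J2: waits 2, runs 2→8
J1: waits 8, runs 8→16
J3: waits 16, runs 16→29
J5: waits 29, runs 29→44
Sum = 0+2+8+16+29 = 55.
Difference = 75 − 55 = 20.

20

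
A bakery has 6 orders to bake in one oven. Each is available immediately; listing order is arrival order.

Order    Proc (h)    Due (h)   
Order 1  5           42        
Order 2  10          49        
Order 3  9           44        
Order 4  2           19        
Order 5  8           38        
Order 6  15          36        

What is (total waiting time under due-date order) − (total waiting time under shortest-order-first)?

31

EDD (increasing due date): Order 4 Order 6 Order 5 Order 1 Order 3 Order 2.
Order 4: waits 0, runs 0→2
Order 6: waits 2, runs 2→17
Order 5: waits 17, runs 17→25
Order 1: waits 25, runs 25→30
Order 3: waits 30, runs 30→39
Order 2: waits 39, runs 39→49
Sum = 0+2+17+25+30+39 = 113.
SPT (increasing processing time): Order 4 Order 1 Order 5 Order 3 Order 2 Order 6.
Order 4: waits 0, runs 0→2
Order 1: waits 2, runs 2→7
Order 5: waits 7, runs 7→15
Order 3: waits 15, runs 15→24
Order 2: waits 24, runs 24→34
Order 6: waits 34, runs 34→49
Sum = 0+2+7+15+24+34 = 82.
Difference = 113 − 82 = 31.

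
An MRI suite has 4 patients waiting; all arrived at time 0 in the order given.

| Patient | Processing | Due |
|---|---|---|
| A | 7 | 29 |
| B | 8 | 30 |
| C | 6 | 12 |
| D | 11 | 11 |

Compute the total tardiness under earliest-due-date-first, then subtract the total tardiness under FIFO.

-23

EDD (increasing due date): D C A B.
D: 0→11, due 11, tardiness 0
C: 11→17, due 12, tardiness 5
A: 17→24, due 29, tardiness 0
B: 24→32, due 30, tardiness 2
Sum = 0+5+0+2 = 7.
FIFO (arrival order): A B C D.
A: 0→7, due 29, tardiness 0
B: 7→15, due 30, tardiness 0
C: 15→21, due 12, tardiness 9
D: 21→32, due 11, tardiness 21
Sum = 0+0+9+21 = 30.
Difference = 7 − 30 = -23.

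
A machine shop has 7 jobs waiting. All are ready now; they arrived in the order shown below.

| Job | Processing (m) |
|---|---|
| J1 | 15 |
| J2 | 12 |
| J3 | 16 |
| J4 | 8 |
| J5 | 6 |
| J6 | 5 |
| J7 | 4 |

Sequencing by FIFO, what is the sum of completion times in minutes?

FIFO (arrival order): J1 J2 J3 J4 J5 J6 J7.
J1: 0→15
J2: 15→27
J3: 27→43
J4: 43→51
J5: 51→57
J6: 57→62
J7: 62→66
Sum = 15+27+43+51+57+62+66 = 321.

321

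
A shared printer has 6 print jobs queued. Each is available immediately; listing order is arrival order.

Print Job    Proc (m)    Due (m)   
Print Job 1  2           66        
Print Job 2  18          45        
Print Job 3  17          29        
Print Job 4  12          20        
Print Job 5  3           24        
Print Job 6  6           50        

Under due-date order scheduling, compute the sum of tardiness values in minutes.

14

EDD (increasing due date): Print Job 4 Print Job 5 Print Job 3 Print Job 2 Print Job 6 Print Job 1.
Print Job 4: 0→12, due 20, tardiness 0
Print Job 5: 12→15, due 24, tardiness 0
Print Job 3: 15→32, due 29, tardiness 3
Print Job 2: 32→50, due 45, tardiness 5
Print Job 6: 50→56, due 50, tardiness 6
Print Job 1: 56→58, due 66, tardiness 0
Sum = 0+0+3+5+6+0 = 14.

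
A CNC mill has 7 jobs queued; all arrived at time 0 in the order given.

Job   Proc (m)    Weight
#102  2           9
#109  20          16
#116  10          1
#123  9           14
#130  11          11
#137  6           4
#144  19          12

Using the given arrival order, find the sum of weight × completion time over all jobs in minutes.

FIFO (arrival order): #102 #109 #116 #123 #130 #137 #144.
#102: finishes 2, weight 9, w·C = 18
#109: finishes 22, weight 16, w·C = 352
#116: finishes 32, weight 1, w·C = 32
#123: finishes 41, weight 14, w·C = 574
#130: finishes 52, weight 11, w·C = 572
#137: finishes 58, weight 4, w·C = 232
#144: finishes 77, weight 12, w·C = 924
Sum = 18+352+32+574+572+232+924 = 2704.

2704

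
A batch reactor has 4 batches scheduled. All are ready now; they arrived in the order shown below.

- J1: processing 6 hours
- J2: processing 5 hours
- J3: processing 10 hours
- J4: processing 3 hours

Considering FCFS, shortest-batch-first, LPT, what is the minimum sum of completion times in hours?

49

FIFO (arrival order): J1 J2 J3 J4.
J1: 0→6
J2: 6→11
J3: 11→21
J4: 21→24
Sum = 6+11+21+24 = 62.
SPT (increasing processing time): J4 J2 J1 J3.
J4: 0→3
J2: 3→8
J1: 8→14
J3: 14→24
Sum = 3+8+14+24 = 49.
LPT (decreasing processing time): J3 J1 J2 J4.
J3: 0→10
J1: 10→16
J2: 16→21
J4: 21→24
Sum = 10+16+21+24 = 71.
FIFO 62, SPT 49, LPT 71 → minimum 49.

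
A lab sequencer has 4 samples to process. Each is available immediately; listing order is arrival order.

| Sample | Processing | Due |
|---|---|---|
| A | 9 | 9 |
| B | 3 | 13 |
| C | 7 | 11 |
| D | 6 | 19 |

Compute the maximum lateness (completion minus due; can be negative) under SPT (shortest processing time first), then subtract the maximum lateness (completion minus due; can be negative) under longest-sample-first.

SPT (increasing processing time): B D C A.
B: 0→3, due 13, lateness -10
D: 3→9, due 19, lateness -10
C: 9→16, due 11, lateness 5
A: 16→25, due 9, lateness 16
Maximum = 16.
LPT (decreasing processing time): A C D B.
A: 0→9, due 9, lateness 0
C: 9→16, due 11, lateness 5
D: 16→22, due 19, lateness 3
B: 22→25, due 13, lateness 12
Maximum = 12.
Difference = 16 − 12 = 4.

4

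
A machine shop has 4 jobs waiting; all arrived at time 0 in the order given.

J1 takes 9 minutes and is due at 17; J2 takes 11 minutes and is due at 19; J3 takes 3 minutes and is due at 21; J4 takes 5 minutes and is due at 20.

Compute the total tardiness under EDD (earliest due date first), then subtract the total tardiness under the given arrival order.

EDD (increasing due date): J1 J2 J4 J3.
J1: 0→9, due 17, tardiness 0
J2: 9→20, due 19, tardiness 1
J4: 20→25, due 20, tardiness 5
J3: 25→28, due 21, tardiness 7
Sum = 0+1+5+7 = 13.
FIFO (arrival order): J1 J2 J3 J4.
J1: 0→9, due 17, tardiness 0
J2: 9→20, due 19, tardiness 1
J3: 20→23, due 21, tardiness 2
J4: 23→28, due 20, tardiness 8
Sum = 0+1+2+8 = 11.
Difference = 13 − 11 = 2.

2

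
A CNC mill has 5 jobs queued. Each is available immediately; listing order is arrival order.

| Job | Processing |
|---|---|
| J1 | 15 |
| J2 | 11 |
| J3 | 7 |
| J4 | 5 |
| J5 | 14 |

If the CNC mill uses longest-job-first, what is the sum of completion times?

183

LPT (decreasing processing time): J1 J5 J2 J3 J4.
J1: 0→15
J5: 15→29
J2: 29→40
J3: 40→47
J4: 47→52
Sum = 15+29+40+47+52 = 183.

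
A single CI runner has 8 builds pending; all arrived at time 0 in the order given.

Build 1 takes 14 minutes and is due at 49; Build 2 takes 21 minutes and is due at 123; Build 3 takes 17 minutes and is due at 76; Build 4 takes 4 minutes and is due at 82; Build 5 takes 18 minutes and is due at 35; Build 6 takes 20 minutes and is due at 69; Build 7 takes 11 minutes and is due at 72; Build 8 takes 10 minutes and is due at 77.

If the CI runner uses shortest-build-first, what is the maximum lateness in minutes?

39

SPT (increasing processing time): Build 4 Build 8 Build 7 Build 1 Build 3 Build 5 Build 6 Build 2.
Build 4: 0→4, due 82, lateness -78
Build 8: 4→14, due 77, lateness -63
Build 7: 14→25, due 72, lateness -47
Build 1: 25→39, due 49, lateness -10
Build 3: 39→56, due 76, lateness -20
Build 5: 56→74, due 35, lateness 39
Build 6: 74→94, due 69, lateness 25
Build 2: 94→115, due 123, lateness -8
Maximum = 39.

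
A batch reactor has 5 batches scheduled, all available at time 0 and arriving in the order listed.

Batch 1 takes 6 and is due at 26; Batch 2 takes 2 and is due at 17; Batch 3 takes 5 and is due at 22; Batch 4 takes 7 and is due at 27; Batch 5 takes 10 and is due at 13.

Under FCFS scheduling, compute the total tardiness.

17

FIFO (arrival order): Batch 1 Batch 2 Batch 3 Batch 4 Batch 5.
Batch 1: 0→6, due 26, tardiness 0
Batch 2: 6→8, due 17, tardiness 0
Batch 3: 8→13, due 22, tardiness 0
Batch 4: 13→20, due 27, tardiness 0
Batch 5: 20→30, due 13, tardiness 17
Sum = 0+0+0+0+17 = 17.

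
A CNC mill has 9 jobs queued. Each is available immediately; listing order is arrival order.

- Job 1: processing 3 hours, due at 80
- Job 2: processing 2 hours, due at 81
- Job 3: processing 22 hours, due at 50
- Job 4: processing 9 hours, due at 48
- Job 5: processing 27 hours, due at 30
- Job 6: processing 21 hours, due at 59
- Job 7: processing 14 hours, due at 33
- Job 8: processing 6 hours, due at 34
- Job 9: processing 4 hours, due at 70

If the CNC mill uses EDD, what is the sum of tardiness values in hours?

EDD (increasing due date): Job 5 Job 7 Job 8 Job 4 Job 3 Job 6 Job 9 Job 1 Job 2.
Job 5: 0→27, due 30, tardiness 0
Job 7: 27→41, due 33, tardiness 8
Job 8: 41→47, due 34, tardiness 13
Job 4: 47→56, due 48, tardiness 8
Job 3: 56→78, due 50, tardiness 28
Job 6: 78→99, due 59, tardiness 40
Job 9: 99→103, due 70, tardiness 33
Job 1: 103→106, due 80, tardiness 26
Job 2: 106→108, due 81, tardiness 27
Sum = 0+8+13+8+28+40+33+26+27 = 183.

183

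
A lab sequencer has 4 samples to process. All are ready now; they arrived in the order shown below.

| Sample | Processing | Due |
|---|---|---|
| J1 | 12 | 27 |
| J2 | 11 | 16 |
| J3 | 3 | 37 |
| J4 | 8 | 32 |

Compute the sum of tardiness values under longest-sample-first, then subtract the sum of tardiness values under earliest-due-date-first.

LPT (decreasing processing time): J1 J2 J4 J3.
J1: 0→12, due 27, tardiness 0
J2: 12→23, due 16, tardiness 7
J4: 23→31, due 32, tardiness 0
J3: 31→34, due 37, tardiness 0
Sum = 0+7+0+0 = 7.
EDD (increasing due date): J2 J1 J4 J3.
J2: 0→11, due 16, tardiness 0
J1: 11→23, due 27, tardiness 0
J4: 23→31, due 32, tardiness 0
J3: 31→34, due 37, tardiness 0
Sum = 0+0+0+0 = 0.
Difference = 7 − 0 = 7.

7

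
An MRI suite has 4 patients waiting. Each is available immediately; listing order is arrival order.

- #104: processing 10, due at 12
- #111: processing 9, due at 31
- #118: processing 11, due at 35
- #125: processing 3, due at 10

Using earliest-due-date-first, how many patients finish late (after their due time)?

1

EDD (increasing due date): #125 #104 #111 #118.
#125: 0→3, due 10, tardiness 0
#104: 3→13, due 12, tardiness 1
#111: 13→22, due 31, tardiness 0
#118: 22→33, due 35, tardiness 0
Late patients: 1.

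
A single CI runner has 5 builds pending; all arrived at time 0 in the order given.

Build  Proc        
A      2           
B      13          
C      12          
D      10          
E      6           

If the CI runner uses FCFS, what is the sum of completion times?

FIFO (arrival order): A B C D E.
A: 0→2
B: 2→15
C: 15→27
D: 27→37
E: 37→43
Sum = 2+15+27+37+43 = 124.

124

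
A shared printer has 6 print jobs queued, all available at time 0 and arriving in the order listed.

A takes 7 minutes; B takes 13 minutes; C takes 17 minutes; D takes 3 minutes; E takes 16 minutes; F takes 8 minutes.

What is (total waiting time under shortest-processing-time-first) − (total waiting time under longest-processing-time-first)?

SPT (increasing processing time): D A F B E C.
D: waits 0, runs 0→3
A: waits 3, runs 3→10
F: waits 10, runs 10→18
B: waits 18, runs 18→31
E: waits 31, runs 31→47
C: waits 47, runs 47→64
Sum = 0+3+10+18+31+47 = 109.
LPT (decreasing processing time): C E B F A D.
C: waits 0, runs 0→17
E: waits 17, runs 17→33
B: waits 33, runs 33→46
F: waits 46, runs 46→54
A: waits 54, runs 54→61
D: waits 61, runs 61→64
Sum = 0+17+33+46+54+61 = 211.
Difference = 109 − 211 = -102.

-102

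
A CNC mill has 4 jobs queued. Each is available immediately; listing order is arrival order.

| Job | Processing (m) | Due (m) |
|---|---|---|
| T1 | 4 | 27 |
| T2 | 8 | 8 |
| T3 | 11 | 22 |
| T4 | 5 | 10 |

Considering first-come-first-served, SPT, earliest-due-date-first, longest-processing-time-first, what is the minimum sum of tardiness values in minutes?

6

FIFO (arrival order): T1 T2 T3 T4.
T1: 0→4, due 27, tardiness 0
T2: 4→12, due 8, tardiness 4
T3: 12→23, due 22, tardiness 1
T4: 23→28, due 10, tardiness 18
Sum = 0+4+1+18 = 23.
SPT (increasing processing time): T1 T4 T2 T3.
T1: 0→4, due 27, tardiness 0
T4: 4→9, due 10, tardiness 0
T2: 9→17, due 8, tardiness 9
T3: 17→28, due 22, tardiness 6
Sum = 0+0+9+6 = 15.
EDD (increasing due date): T2 T4 T3 T1.
T2: 0→8, due 8, tardiness 0
T4: 8→13, due 10, tardiness 3
T3: 13→24, due 22, tardiness 2
T1: 24→28, due 27, tardiness 1
Sum = 0+3+2+1 = 6.
LPT (decreasing processing time): T3 T2 T4 T1.
T3: 0→11, due 22, tardiness 0
T2: 11→19, due 8, tardiness 11
T4: 19→24, due 10, tardiness 14
T1: 24→28, due 27, tardiness 1
Sum = 0+11+14+1 = 26.
FIFO 23, SPT 15, EDD 6, LPT 26 → minimum 6.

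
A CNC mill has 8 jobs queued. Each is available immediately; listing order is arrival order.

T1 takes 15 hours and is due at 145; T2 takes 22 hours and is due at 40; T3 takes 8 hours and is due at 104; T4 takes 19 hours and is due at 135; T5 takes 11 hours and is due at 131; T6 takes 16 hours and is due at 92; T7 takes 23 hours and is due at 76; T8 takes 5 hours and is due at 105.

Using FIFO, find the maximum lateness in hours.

FIFO (arrival order): T1 T2 T3 T4 T5 T6 T7 T8.
T1: 0→15, due 145, lateness -130
T2: 15→37, due 40, lateness -3
T3: 37→45, due 104, lateness -59
T4: 45→64, due 135, lateness -71
T5: 64→75, due 131, lateness -56
T6: 75→91, due 92, lateness -1
T7: 91→114, due 76, lateness 38
T8: 114→119, due 105, lateness 14
Maximum = 38.

38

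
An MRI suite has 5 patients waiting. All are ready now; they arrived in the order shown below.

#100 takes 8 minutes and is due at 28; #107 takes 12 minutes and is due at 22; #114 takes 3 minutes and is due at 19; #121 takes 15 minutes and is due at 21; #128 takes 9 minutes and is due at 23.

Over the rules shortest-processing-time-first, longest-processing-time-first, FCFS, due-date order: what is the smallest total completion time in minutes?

SPT (increasing processing time): #114 #100 #128 #107 #121.
#114: 0→3
#100: 3→11
#128: 11→20
#107: 20→32
#121: 32→47
Sum = 3+11+20+32+47 = 113.
LPT (decreasing processing time): #121 #107 #128 #100 #114.
#121: 0→15
#107: 15→27
#128: 27→36
#100: 36→44
#114: 44→47
Sum = 15+27+36+44+47 = 169.
FIFO (arrival order): #100 #107 #114 #121 #128.
#100: 0→8
#107: 8→20
#114: 20→23
#121: 23→38
#128: 38→47
Sum = 8+20+23+38+47 = 136.
EDD (increasing due date): #114 #121 #107 #128 #100.
#114: 0→3
#121: 3→18
#107: 18→30
#128: 30→39
#100: 39→47
Sum = 3+18+30+39+47 = 137.
SPT 113, LPT 169, FIFO 136, EDD 137 → minimum 113.

113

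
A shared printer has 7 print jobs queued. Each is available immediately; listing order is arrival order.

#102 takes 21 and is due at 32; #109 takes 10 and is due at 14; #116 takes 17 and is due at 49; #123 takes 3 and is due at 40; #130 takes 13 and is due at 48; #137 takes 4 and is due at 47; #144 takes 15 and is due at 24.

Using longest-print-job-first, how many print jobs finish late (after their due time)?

5

LPT (decreasing processing time): #102 #116 #144 #130 #109 #137 #123.
#102: 0→21, due 32, tardiness 0
#116: 21→38, due 49, tardiness 0
#144: 38→53, due 24, tardiness 29
#130: 53→66, due 48, tardiness 18
#109: 66→76, due 14, tardiness 62
#137: 76→80, due 47, tardiness 33
#123: 80→83, due 40, tardiness 43
Late print jobs: 5.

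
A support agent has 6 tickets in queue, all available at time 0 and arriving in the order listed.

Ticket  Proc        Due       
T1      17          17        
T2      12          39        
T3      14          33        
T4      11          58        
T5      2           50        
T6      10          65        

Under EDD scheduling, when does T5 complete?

45

EDD (increasing due date): T1 T3 T2 T5 T4 T6.
T1: 0→17
T3: 17→31
T2: 31→43
T5: 43→45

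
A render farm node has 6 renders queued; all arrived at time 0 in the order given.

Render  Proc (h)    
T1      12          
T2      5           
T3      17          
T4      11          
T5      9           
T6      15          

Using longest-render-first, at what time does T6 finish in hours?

32

LPT (decreasing processing time): T3 T6 T1 T4 T5 T2.
T3: 0→17
T6: 17→32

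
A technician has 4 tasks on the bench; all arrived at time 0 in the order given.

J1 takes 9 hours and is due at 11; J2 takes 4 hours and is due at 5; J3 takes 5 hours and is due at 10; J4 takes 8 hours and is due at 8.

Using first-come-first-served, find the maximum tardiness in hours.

18

FIFO (arrival order): J1 J2 J3 J4.
J1: 0→9, due 11, tardiness 0
J2: 9→13, due 5, tardiness 8
J3: 13→18, due 10, tardiness 8
J4: 18→26, due 8, tardiness 18
Maximum = 18.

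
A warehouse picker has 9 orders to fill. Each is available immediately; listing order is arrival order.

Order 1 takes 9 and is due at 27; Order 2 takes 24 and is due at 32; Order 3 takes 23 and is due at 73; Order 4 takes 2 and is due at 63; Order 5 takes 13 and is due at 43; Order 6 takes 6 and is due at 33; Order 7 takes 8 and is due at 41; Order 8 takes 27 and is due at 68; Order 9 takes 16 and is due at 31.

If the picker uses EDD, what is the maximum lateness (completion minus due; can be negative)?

EDD (increasing due date): Order 1 Order 9 Order 2 Order 6 Order 7 Order 5 Order 4 Order 8 Order 3.
Order 1: 0→9, due 27, lateness -18
Order 9: 9→25, due 31, lateness -6
Order 2: 25→49, due 32, lateness 17
Order 6: 49→55, due 33, lateness 22
Order 7: 55→63, due 41, lateness 22
Order 5: 63→76, due 43, lateness 33
Order 4: 76→78, due 63, lateness 15
Order 8: 78→105, due 68, lateness 37
Order 3: 105→128, due 73, lateness 55
Maximum = 55.

55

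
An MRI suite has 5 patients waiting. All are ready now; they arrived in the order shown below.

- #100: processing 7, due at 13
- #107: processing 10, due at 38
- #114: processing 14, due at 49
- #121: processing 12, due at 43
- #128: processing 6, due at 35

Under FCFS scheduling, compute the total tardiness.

FIFO (arrival order): #100 #107 #114 #121 #128.
#100: 0→7, due 13, tardiness 0
#107: 7→17, due 38, tardiness 0
#114: 17→31, due 49, tardiness 0
#121: 31→43, due 43, tardiness 0
#128: 43→49, due 35, tardiness 14
Sum = 0+0+0+0+14 = 14.

14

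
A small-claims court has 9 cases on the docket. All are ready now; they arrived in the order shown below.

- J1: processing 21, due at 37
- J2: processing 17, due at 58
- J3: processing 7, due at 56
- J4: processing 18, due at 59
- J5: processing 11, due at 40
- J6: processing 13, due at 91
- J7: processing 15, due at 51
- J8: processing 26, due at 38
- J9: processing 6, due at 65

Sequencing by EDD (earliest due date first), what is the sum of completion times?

746

EDD (increasing due date): J1 J8 J5 J7 J3 J2 J4 J9 J6.
J1: 0→21
J8: 21→47
J5: 47→58
J7: 58→73
J3: 73→80
J2: 80→97
J4: 97→115
J9: 115→121
J6: 121→134
Sum = 21+47+58+73+80+97+115+121+134 = 746.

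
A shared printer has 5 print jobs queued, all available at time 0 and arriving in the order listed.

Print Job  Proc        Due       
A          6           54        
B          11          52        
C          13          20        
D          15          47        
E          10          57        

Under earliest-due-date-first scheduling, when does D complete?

28

EDD (increasing due date): C D B A E.
C: 0→13
D: 13→28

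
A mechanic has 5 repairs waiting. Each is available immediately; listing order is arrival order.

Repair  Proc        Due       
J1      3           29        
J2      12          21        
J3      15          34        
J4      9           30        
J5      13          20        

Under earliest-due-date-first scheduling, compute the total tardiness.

29

EDD (increasing due date): J5 J2 J1 J4 J3.
J5: 0→13, due 20, tardiness 0
J2: 13→25, due 21, tardiness 4
J1: 25→28, due 29, tardiness 0
J4: 28→37, due 30, tardiness 7
J3: 37→52, due 34, tardiness 18
Sum = 0+4+0+7+18 = 29.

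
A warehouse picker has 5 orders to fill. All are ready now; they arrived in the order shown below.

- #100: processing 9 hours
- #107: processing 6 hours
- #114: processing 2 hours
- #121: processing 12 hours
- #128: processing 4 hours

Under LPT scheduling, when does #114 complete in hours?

33

LPT (decreasing processing time): #121 #100 #107 #128 #114.
#121: 0→12
#100: 12→21
#107: 21→27
#128: 27→31
#114: 31→33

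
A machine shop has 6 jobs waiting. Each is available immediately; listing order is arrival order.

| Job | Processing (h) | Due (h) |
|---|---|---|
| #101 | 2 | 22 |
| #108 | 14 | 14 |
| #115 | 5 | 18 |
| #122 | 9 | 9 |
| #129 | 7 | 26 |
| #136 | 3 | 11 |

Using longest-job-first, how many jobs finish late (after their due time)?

LPT (decreasing processing time): #108 #122 #129 #115 #136 #101.
#108: 0→14, due 14, tardiness 0
#122: 14→23, due 9, tardiness 14
#129: 23→30, due 26, tardiness 4
#115: 30→35, due 18, tardiness 17
#136: 35→38, due 11, tardiness 27
#101: 38→40, due 22, tardiness 18
Late jobs: 5.

5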